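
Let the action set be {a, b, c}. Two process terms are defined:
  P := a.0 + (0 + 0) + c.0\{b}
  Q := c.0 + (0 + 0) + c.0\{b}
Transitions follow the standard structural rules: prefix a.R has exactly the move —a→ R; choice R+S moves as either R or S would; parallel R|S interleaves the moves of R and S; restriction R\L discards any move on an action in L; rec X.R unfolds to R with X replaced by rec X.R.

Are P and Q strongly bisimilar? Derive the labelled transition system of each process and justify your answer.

not bisimilar

Reachable graph of P (3 states):
  u0 = a.0 + (0 + 0) + c.0\{b} → =a=> u1, =c=> u2
  u1 = 0 → stopped
  u2 = 0\{b} → stopped
Reachable graph of Q (3 states):
  v0 = c.0 + (0 + 0) + c.0\{b} → =c=> v1, =c=> v2
  v1 = 0 → stopped
  v2 = 0\{b} → stopped
Partition-refinement fixed point:
  B0 = {u0}
  B1 = {u1, u2, v1, v2}
  B2 = {v0}
u0 ∈ B0, v0 ∈ B2 → different blocks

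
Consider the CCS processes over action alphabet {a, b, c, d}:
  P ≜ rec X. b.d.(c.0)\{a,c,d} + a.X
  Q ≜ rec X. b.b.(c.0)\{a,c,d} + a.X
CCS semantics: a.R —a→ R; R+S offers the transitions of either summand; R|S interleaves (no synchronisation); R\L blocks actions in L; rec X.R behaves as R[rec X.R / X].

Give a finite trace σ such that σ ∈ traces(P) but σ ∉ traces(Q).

P's transition system — 3 states:
  m0 = rec X. b.d.(c.0)\{a,c,d} + a.X ⊢ -a-> m0, -b-> m1
  m1 = d.(c.0)\{a,c,d} ⊢ -d-> m2
  m2 = (c.0)\{a,c,d} ⊢ ·
Q's transition system — 3 states:
  n0 = rec X. b.b.(c.0)\{a,c,d} + a.X ⊢ -a-> n0, -b-> n1
  n1 = b.(c.0)\{a,c,d} ⊢ -b-> n2
  n2 = (c.0)\{a,c,d} ⊢ ·
Executing bd from P (initial set {m0}):
  [1] b ⇒ {m1}
  [2] d ⇒ {m2}
  — P admits the full trace.
Executing bd from Q (initial set {n0}):
  [1] b ⇒ {n1}
  [2] d ⇒ ∅  — Q cannot continue

bd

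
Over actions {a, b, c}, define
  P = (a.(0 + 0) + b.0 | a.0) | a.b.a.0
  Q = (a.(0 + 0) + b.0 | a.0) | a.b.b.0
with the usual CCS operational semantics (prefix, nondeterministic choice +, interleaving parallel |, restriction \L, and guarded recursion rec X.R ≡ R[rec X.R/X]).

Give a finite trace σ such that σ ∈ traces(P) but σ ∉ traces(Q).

aaba

P's transition system — 20 states:
  m0 = (a.(0 + 0) + b.0 | a.0) | a.b.a.0 has moves -a-> m1, -a-> m2, -a-> m3, -b-> m4
  m1 = (0 + 0) | a.b.a.0 has moves -a-> m5
  m2 = (a.(0 + 0) + b.0 | a.0) | b.a.0 has moves -a-> m5, -a-> m6, -b-> m7, -b-> m8
  m3 = b.0 | 0 | a.b.a.0 has moves -a-> m6, -b-> m9
  m4 = 0 | a.0 | a.b.a.0 has moves -a-> m8, -a-> m9
  m5 = (0 + 0) | b.a.0 has moves -b-> m10
  m6 = b.0 | 0 | b.a.0 has moves -b-> m11, -b-> m12
  m7 = (a.(0 + 0) + b.0 | a.0) | a.0 has moves -a-> m10, -a-> m12, -a-> m13, -b-> m14
  m8 = 0 | a.0 | b.a.0 has moves -a-> m11, -b-> m14
  m9 = 0 | 0 | a.b.a.0 has moves -a-> m11
  m10 = (0 + 0) | a.0 has moves -a-> m15
  m11 = 0 | 0 | b.a.0 has moves -b-> m16
  m12 = b.0 | 0 | a.0 has moves -a-> m17, -b-> m16
  m13 = (a.(0 + 0) + b.0 | a.0) | 0 has moves -a-> m15, -a-> m17, -b-> m18
  m14 = 0 | a.0 | a.0 has moves -a-> m16, -a-> m18
  m15 = (0 + 0) | 0 has moves ·
  m16 = 0 | 0 | a.0 has moves -a-> m19
  m17 = b.0 | 0 | 0 has moves -b-> m19
  m18 = 0 | a.0 | 0 has moves -a-> m19
  m19 = 0 | 0 | 0 has moves ·
Q's transition system — 20 states:
  n0 = (a.(0 + 0) + b.0 | a.0) | a.b.b.0 has moves -a-> n1, -a-> n2, -a-> n3, -b-> n4
  n1 = (0 + 0) | a.b.b.0 has moves -a-> n5
  n2 = (a.(0 + 0) + b.0 | a.0) | b.b.0 has moves -a-> n5, -a-> n6, -b-> n7, -b-> n8
  n3 = b.0 | 0 | a.b.b.0 has moves -a-> n6, -b-> n9
  n4 = 0 | a.0 | a.b.b.0 has moves -a-> n8, -a-> n9
  n5 = (0 + 0) | b.b.0 has moves -b-> n10
  n6 = b.0 | 0 | b.b.0 has moves -b-> n11, -b-> n12
  n7 = (a.(0 + 0) + b.0 | a.0) | b.0 has moves -a-> n10, -a-> n12, -b-> n13, -b-> n14
  n8 = 0 | a.0 | b.b.0 has moves -a-> n11, -b-> n14
  n9 = 0 | 0 | a.b.b.0 has moves -a-> n11
  n10 = (0 + 0) | b.0 has moves -b-> n15
  n11 = 0 | 0 | b.b.0 has moves -b-> n16
  n12 = b.0 | 0 | b.0 has moves -b-> n16, -b-> n17
  n13 = (a.(0 + 0) + b.0 | a.0) | 0 has moves -a-> n15, -a-> n17, -b-> n18
  n14 = 0 | a.0 | b.0 has moves -a-> n16, -b-> n18
  n15 = (0 + 0) | 0 has moves ·
  n16 = 0 | 0 | b.0 has moves -b-> n19
  n17 = b.0 | 0 | 0 has moves -b-> n19
  n18 = 0 | a.0 | 0 has moves -a-> n19
  n19 = 0 | 0 | 0 has moves ·
Run σ = ⟨aaba⟩ on P: start {m0}
  [1] a ⇒ {m1, m2, m3}
  [2] a ⇒ {m5, m6}
  [3] b ⇒ {m10, m11, m12}
  [4] a ⇒ {m15, m17}
  ✓ P
Run σ = ⟨aaba⟩ on Q: start {n0}
  [1] a ⇒ {n1, n2, n3}
  [2] a ⇒ {n5, n6}
  [3] b ⇒ {n10, n11, n12}
  [4] a ⇒ ∅ (Q stuck)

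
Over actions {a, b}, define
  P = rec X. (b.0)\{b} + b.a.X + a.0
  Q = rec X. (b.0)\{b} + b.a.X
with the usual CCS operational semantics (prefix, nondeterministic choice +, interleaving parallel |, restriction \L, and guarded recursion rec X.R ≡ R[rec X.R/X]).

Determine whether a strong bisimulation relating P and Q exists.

LTS(P): 3 reachable states
  u0 = rec X. (b.0)\{b} + b.a.X + a.0 ⊢ =a=> u1, =b=> u2
  u1 = 0 ⊢ (no moves)
  u2 = a.(rec X. (b.0)\{b} + b.a.X + a.0) ⊢ =a=> u0
LTS(Q): 2 reachable states
  v0 = rec X. (b.0)\{b} + b.a.X ⊢ =b=> v1
  v1 = a.(rec X. (b.0)\{b} + b.a.X) ⊢ =a=> v0
Partition-refinement fixed point:
  B0 = {u0}
  B1 = {u2}
  B2 = {u1}
  B3 = {v0}
  B4 = {v1}
u0 ∈ B0, v0 ∈ B3 → different blocks

P ≁ Q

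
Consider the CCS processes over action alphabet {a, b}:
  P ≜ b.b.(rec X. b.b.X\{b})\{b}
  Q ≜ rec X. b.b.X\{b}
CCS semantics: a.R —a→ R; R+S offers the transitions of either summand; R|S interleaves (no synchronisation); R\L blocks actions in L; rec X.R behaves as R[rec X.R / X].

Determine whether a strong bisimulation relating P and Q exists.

P's transition system — 3 states:
  p0 = b.b.(rec X. b.b.X\{b})\{b} | ··b··> p1
  p1 = b.(rec X. b.b.X\{b})\{b} | ··b··> p2
  p2 = (rec X. b.b.X\{b})\{b} | (no moves)
Q's transition system — 3 states:
  q0 = rec X. b.b.X\{b} | ··b··> q1
  q1 = b.(rec X. b.b.X\{b})\{b} | ··b··> q2
  q2 = (rec X. b.b.X\{b})\{b} | (no moves)
Coarsest stable partition (strong bisimilarity classes):
  B0 = {p0, q0}
  B1 = {p1, q1}
  B2 = {p2, q2}
p0 ∈ B0, q0 ∈ B0 → same block

bisimilar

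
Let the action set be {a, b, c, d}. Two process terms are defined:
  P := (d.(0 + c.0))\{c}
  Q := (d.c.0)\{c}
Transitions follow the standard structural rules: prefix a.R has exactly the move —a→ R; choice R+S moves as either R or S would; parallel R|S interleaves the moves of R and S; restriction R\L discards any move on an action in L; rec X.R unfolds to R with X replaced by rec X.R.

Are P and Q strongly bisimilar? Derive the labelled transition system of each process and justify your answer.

P's transition system — 2 states:
  u0 = (d.(0 + c.0))\{c} :: ··d··> u1
  u1 = (0 + c.0)\{c} :: (no moves)
Q's transition system — 2 states:
  v0 = (d.c.0)\{c} :: ··d··> v1
  v1 = (c.0)\{c} :: (no moves)
Partition-refinement fixed point:
  B0 = {u0, v0}
  B1 = {u1, v1}
u0 ∈ B0, v0 ∈ B0 → same block

P ~ Q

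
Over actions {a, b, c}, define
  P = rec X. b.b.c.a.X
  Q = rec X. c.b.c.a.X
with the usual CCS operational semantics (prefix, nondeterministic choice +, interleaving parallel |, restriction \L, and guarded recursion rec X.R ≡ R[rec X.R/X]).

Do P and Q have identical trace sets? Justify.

P's transition system — 4 states:
  p0 = rec X. b.b.c.a.X | -b-> p1
  p1 = b.c.a.(rec X. b.b.c.a.X) | -b-> p2
  p2 = c.a.(rec X. b.b.c.a.X) | -c-> p3
  p3 = a.(rec X. b.b.c.a.X) | -a-> p0
Q's transition system — 4 states:
  q0 = rec X. c.b.c.a.X | -c-> q1
  q1 = b.c.a.(rec X. c.b.c.a.X) | -b-> q2
  q2 = c.a.(rec X. c.b.c.a.X) | -c-> q3
  q3 = a.(rec X. c.b.c.a.X) | -a-> q0
Run σ = ⟨b⟩ on P: start {p0}
  [1] b ⇒ {p1}
  ✓ P
Run σ = ⟨b⟩ on Q: start {q0}
  [1] b ⇒ no successor for Q

NO — witness ⟨b⟩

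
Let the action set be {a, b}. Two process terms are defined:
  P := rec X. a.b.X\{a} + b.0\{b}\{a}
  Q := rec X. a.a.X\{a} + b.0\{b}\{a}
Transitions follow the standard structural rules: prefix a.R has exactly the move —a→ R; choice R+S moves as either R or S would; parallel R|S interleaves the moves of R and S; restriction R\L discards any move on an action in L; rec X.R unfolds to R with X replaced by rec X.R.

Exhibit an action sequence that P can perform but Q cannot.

ab

Reachable graph of P (5 states):
  u0 = rec X. a.b.X\{a} + b.0\{b}\{a} → ··a··> u1, ··b··> u2
  u1 = b.(rec X. a.b.X\{a} + b.0\{b}\{a})\{a} → ··b··> u3
  u2 = 0\{b}\{a} → (no moves)
  u3 = (rec X. a.b.X\{a} + b.0\{b}\{a})\{a} → ··b··> u4
  u4 = 0\{b}\{a}\{a} → (no moves)
Reachable graph of Q (5 states):
  v0 = rec X. a.a.X\{a} + b.0\{b}\{a} → ··a··> v1, ··b··> v2
  v1 = a.(rec X. a.a.X\{a} + b.0\{b}\{a})\{a} → ··a··> v3
  v2 = 0\{b}\{a} → (no moves)
  v3 = (rec X. a.a.X\{a} + b.0\{b}\{a})\{a} → ··b··> v4
  v4 = 0\{b}\{a}\{a} → (no moves)
Run σ = ⟨ab⟩ on P: start {u0}
  after a @ step 1: {u1}
  after b @ step 2: {u3}
  ✓ P
Run σ = ⟨ab⟩ on Q: start {v0}
  after a @ step 1: {v1}
  after b @ step 2: ∅  — Q cannot continue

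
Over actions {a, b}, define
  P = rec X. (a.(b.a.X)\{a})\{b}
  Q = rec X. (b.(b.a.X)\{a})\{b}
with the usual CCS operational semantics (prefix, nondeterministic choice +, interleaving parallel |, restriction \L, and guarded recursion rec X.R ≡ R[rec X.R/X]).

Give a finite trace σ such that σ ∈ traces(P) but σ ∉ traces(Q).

a

Reachable graph of P (2 states):
  s0 = rec X. (a.(b.a.X)\{a})\{b} :: =a=> s1
  s1 = (b.a.(rec X. (a.(b.a.X)\{a})\{b}))\{a}\{b} :: ·
Reachable graph of Q (1 states):
  t0 = rec X. (b.(b.a.X)\{a})\{b} :: ·
Run σ = ⟨a⟩ on P: start {s0}
  [1] a ⇒ {s1}
  P completes σ.
Run σ = ⟨a⟩ on Q: start {t0}
  [1] a ⇒ ∅  — Q cannot continue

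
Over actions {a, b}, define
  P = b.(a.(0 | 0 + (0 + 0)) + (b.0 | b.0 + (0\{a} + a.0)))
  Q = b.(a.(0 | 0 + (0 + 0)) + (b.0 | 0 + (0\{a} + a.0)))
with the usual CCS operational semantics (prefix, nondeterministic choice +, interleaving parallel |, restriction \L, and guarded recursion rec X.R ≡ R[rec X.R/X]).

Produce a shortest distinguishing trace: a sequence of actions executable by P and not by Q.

bbb

P's transition system — 7 states:
  p0 = b.(a.(0 | 0 + (0 + 0)) + (b.0 | b.0 + (0\{a} + a.0))) ⊢ -b-> p1
  p1 = a.(0 | 0 + (0 + 0)) + (b.0 | b.0 + (0\{a} + a.0)) ⊢ -a-> p2, -a-> p3, -b-> p4, -b-> p5
  p2 = 0 ⊢ stopped
  p3 = 0 | 0 + (0 + 0) ⊢ stopped
  p4 = 0 | b.0 ⊢ -b-> p6
  p5 = b.0 | 0 ⊢ -b-> p6
  p6 = 0 | 0 ⊢ stopped
Q's transition system — 5 states:
  q0 = b.(a.(0 | 0 + (0 + 0)) + (b.0 | 0 + (0\{a} + a.0))) ⊢ -b-> q1
  q1 = a.(0 | 0 + (0 + 0)) + (b.0 | 0 + (0\{a} + a.0)) ⊢ -a-> q2, -a-> q3, -b-> q4
  q2 = 0 ⊢ stopped
  q3 = 0 | 0 + (0 + 0) ⊢ stopped
  q4 = 0 | 0 ⊢ stopped
Executing bbb from P (initial set {p0}):
  step 1 (b): {p1}
  step 2 (b): {p4, p5}
  step 3 (b): {p6}
  ✓ P
Executing bbb from Q (initial set {q0}):
  step 1 (b): {q1}
  step 2 (b): {q4}
  step 3 (b): ∅  — Q cannot continue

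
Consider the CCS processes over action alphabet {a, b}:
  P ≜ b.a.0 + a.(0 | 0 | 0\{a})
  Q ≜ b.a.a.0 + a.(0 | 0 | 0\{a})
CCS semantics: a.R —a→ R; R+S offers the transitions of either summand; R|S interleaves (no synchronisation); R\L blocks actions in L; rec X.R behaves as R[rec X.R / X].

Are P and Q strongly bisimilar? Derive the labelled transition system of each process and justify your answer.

not bisimilar

P's transition system — 4 states:
  m0 = b.a.0 + a.(0 | 0 | 0\{a}) → --a--▸ m1, --b--▸ m2
  m1 = 0 | 0 | 0\{a} → stopped
  m2 = a.0 → --a--▸ m3
  m3 = 0 → stopped
Q's transition system — 5 states:
  n0 = b.a.a.0 + a.(0 | 0 | 0\{a}) → --a--▸ n1, --b--▸ n2
  n1 = 0 | 0 | 0\{a} → stopped
  n2 = a.a.0 → --a--▸ n3
  n3 = a.0 → --a--▸ n4
  n4 = 0 → stopped
Bisimilarity quotient blocks:
  B0 = {m0}
  B1 = {m2, n3}
  B2 = {m1, m3, n1, n4}
  B3 = {n0}
  B4 = {n2}
m0 ∈ B0, n0 ∈ B3 → different blocks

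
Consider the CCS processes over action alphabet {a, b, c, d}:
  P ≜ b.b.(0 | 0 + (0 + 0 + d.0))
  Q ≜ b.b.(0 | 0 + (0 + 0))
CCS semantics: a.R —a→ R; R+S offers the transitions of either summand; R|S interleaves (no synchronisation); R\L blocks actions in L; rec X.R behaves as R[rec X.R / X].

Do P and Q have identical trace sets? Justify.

trace-distinct — witness ⟨bbd⟩

P's transition system — 4 states:
  u0 = b.b.(0 | 0 + (0 + 0 + d.0)) has moves ··b··> u1
  u1 = b.(0 | 0 + (0 + 0 + d.0)) has moves ··b··> u2
  u2 = 0 | 0 + (0 + 0 + d.0) has moves ··d··> u3
  u3 = 0 has moves (no moves)
Q's transition system — 3 states:
  v0 = b.b.(0 | 0 + (0 + 0)) has moves ··b··> v1
  v1 = b.(0 | 0 + (0 + 0)) has moves ··b··> v2
  v2 = 0 | 0 + (0 + 0) has moves (no moves)
Trace ⟨bbd⟩ through P, begin at {u0}:
  step 1 (b): {u1}
  step 2 (b): {u2}
  step 3 (d): {u3}
  P completes σ.
Trace ⟨bbd⟩ through Q, begin at {v0}:
  step 1 (b): {v1}
  step 2 (b): {v2}
  step 3 (d): ∅  — Q cannot continue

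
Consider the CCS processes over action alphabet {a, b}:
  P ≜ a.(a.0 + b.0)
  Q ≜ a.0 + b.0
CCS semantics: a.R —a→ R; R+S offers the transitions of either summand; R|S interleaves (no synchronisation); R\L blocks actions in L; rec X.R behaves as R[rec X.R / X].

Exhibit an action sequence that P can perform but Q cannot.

P's transition system — 3 states:
  s0 = a.(a.0 + b.0) ⊢ ··a··> s1
  s1 = a.0 + b.0 ⊢ ··a··> s2, ··b··> s2
  s2 = 0 ⊢ (no moves)
Q's transition system — 2 states:
  t0 = a.0 + b.0 ⊢ ··a··> t1, ··b··> t1
  t1 = 0 ⊢ (no moves)
Trace ⟨aa⟩ through P, begin at {s0}:
  step 1 (a): {s1}
  step 2 (a): {s2}
  ✓ P
Trace ⟨aa⟩ through Q, begin at {t0}:
  step 1 (a): {t1}
  step 2 (a): ∅  — Q cannot continue

aa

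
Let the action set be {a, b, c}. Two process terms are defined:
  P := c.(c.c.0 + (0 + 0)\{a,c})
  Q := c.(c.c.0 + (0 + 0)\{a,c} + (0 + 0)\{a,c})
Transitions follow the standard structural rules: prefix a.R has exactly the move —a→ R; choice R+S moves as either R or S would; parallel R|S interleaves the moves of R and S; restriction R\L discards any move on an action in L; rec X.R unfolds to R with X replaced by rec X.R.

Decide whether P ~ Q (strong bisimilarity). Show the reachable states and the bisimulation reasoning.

P's transition system — 4 states:
  p0 = c.(c.c.0 + (0 + 0)\{a,c}) | -c-> p1
  p1 = c.c.0 + (0 + 0)\{a,c} | -c-> p2
  p2 = c.0 | -c-> p3
  p3 = 0 | ·
Q's transition system — 4 states:
  q0 = c.(c.c.0 + (0 + 0)\{a,c} + (0 + 0)\{a,c}) | -c-> q1
  q1 = c.c.0 + (0 + 0)\{a,c} + (0 + 0)\{a,c} | -c-> q2
  q2 = c.0 | -c-> q3
  q3 = 0 | ·
Partition-refinement fixed point:
  B0 = {p0, q0}
  B1 = {p1, q1}
  B2 = {p2, q2}
  B3 = {p3, q3}
p0 ∈ B0, q0 ∈ B0 → same block

YES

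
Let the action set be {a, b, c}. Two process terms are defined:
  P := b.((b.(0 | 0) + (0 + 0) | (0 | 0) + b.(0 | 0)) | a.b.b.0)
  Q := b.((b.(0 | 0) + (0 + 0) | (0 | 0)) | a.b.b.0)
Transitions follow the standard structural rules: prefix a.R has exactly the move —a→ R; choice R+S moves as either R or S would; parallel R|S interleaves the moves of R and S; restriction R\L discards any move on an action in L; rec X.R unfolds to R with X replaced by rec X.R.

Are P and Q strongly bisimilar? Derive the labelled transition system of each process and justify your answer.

YES

Reachable graph of P (9 states):
  u0 = b.((b.(0 | 0) + (0 + 0) | (0 | 0) + b.(0 | 0)) | a.b.b.0) → —b→ u1
  u1 = (b.(0 | 0) + (0 + 0) | (0 | 0) + b.(0 | 0)) | a.b.b.0 → —a→ u2, —b→ u3
  u2 = (b.(0 | 0) + (0 + 0) | (0 | 0) + b.(0 | 0)) | b.b.0 → —b→ u4, —b→ u5
  u3 = 0 | 0 | a.b.b.0 → —a→ u5
  u4 = (b.(0 | 0) + (0 + 0) | (0 | 0) + b.(0 | 0)) | b.0 → —b→ u6, —b→ u7
  u5 = 0 | 0 | b.b.0 → —b→ u7
  u6 = (b.(0 | 0) + (0 + 0) | (0 | 0) + b.(0 | 0)) | 0 → —b→ u8
  u7 = 0 | 0 | b.0 → —b→ u8
  u8 = 0 | 0 | 0 → (no moves)
Reachable graph of Q (9 states):
  v0 = b.((b.(0 | 0) + (0 + 0) | (0 | 0)) | a.b.b.0) → —b→ v1
  v1 = (b.(0 | 0) + (0 + 0) | (0 | 0)) | a.b.b.0 → —a→ v2, —b→ v3
  v2 = (b.(0 | 0) + (0 + 0) | (0 | 0)) | b.b.0 → —b→ v4, —b→ v5
  v3 = 0 | 0 | a.b.b.0 → —a→ v5
  v4 = (b.(0 | 0) + (0 + 0) | (0 | 0)) | b.0 → —b→ v6, —b→ v7
  v5 = 0 | 0 | b.b.0 → —b→ v7
  v6 = (b.(0 | 0) + (0 + 0) | (0 | 0)) | 0 → —b→ v8
  v7 = 0 | 0 | b.0 → —b→ v8
  v8 = 0 | 0 | 0 → (no moves)
Partition-refinement fixed point:
  B0 = {u0, v0}
  B1 = {u1, v1}
  B2 = {u2, v2}
  B3 = {u4, u5, v4, v5}
  B4 = {u6, u7, v6, v7}
  B5 = {u8, v8}
  B6 = {u3, v3}
u0 ∈ B0, v0 ∈ B0 → same block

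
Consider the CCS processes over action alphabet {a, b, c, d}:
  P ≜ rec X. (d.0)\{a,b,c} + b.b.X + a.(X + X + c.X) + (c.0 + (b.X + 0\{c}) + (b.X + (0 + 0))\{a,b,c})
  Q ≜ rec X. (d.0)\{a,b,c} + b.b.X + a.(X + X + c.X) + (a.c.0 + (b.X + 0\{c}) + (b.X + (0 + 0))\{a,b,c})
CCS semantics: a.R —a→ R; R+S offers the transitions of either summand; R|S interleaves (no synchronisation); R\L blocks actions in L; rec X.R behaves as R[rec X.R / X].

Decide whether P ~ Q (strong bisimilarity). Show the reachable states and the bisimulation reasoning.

not bisimilar

Reachable graph of P (5 states):
  p0 = rec X. (d.0)\{a,b,c} + b.b.X + a.(X + X + c.X) + (c.0 + (b.X + 0\{c}) + (b.X + (0 + 0))\{a,b,c}) → —a→ p1, —b→ p0, —b→ p2, —c→ p3, —d→ p4
  p1 = (rec X. (d.0)\{a,b,c} + b.b.X + a.(X + X + c.X) + (c.0 + (b.X + 0\{c}) + (b.X + (0 + 0))\{a,b,c})) + (rec X. (d.0)\{a,b,c} + b.b.X + a.(X + X + c.X) + (c.0 + (b.X + 0\{c}) + (b.X + (0 + 0))\{a,b,c})) + c.(rec X. (d.0)\{a,b,c} + b.b.X + a.(X + X + c.X) + (c.0 + (b.X + 0\{c}) + (b.X + (0 + 0))\{a,b,c})) → —a→ p1, —b→ p0, —b→ p2, —c→ p0, —c→ p3, —d→ p4
  p2 = b.(rec X. (d.0)\{a,b,c} + b.b.X + a.(X + X + c.X) + (c.0 + (b.X + 0\{c}) + (b.X + (0 + 0))\{a,b,c})) → —b→ p0
  p3 = 0 → stopped
  p4 = 0\{a,b,c} → stopped
Reachable graph of Q (6 states):
  q0 = rec X. (d.0)\{a,b,c} + b.b.X + a.(X + X + c.X) + (a.c.0 + (b.X + 0\{c}) + (b.X + (0 + 0))\{a,b,c}) → —a→ q1, —a→ q2, —b→ q0, —b→ q3, —d→ q4
  q1 = (rec X. (d.0)\{a,b,c} + b.b.X + a.(X + X + c.X) + (a.c.0 + (b.X + 0\{c}) + (b.X + (0 + 0))\{a,b,c})) + (rec X. (d.0)\{a,b,c} + b.b.X + a.(X + X + c.X) + (a.c.0 + (b.X + 0\{c}) + (b.X + (0 + 0))\{a,b,c})) + c.(rec X. (d.0)\{a,b,c} + b.b.X + a.(X + X + c.X) + (a.c.0 + (b.X + 0\{c}) + (b.X + (0 + 0))\{a,b,c})) → —a→ q1, —a→ q2, —b→ q0, —b→ q3, —c→ q0, —d→ q4
  q2 = c.0 → —c→ q5
  q3 = b.(rec X. (d.0)\{a,b,c} + b.b.X + a.(X + X + c.X) + (a.c.0 + (b.X + 0\{c}) + (b.X + (0 + 0))\{a,b,c})) → —b→ q0
  q4 = 0\{a,b,c} → stopped
  q5 = 0 → stopped
Partition-refinement fixed point:
  B0 = {p0}
  B1 = {p2}
  B2 = {p3, p4, q4, q5}
  B3 = {p1}
  B4 = {q0}
  B5 = {q1}
  B6 = {q3}
  B7 = {q2}
p0 ∈ B0, q0 ∈ B4 → different blocks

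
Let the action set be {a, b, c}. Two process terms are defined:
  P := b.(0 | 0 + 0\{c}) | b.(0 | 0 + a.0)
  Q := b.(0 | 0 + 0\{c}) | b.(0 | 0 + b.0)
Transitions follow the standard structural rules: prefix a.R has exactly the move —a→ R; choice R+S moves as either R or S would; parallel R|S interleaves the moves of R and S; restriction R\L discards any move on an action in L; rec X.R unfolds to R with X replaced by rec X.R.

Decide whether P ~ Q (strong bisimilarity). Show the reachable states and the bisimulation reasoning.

LTS(P): 6 reachable states
  m0 = b.(0 | 0 + 0\{c}) | b.(0 | 0 + a.0) :: --b--▸ m1, --b--▸ m2
  m1 = (0 | 0 + 0\{c}) | b.(0 | 0 + a.0) :: --b--▸ m3
  m2 = b.(0 | 0 + 0\{c}) | (0 | 0 + a.0) :: --a--▸ m4, --b--▸ m3
  m3 = (0 | 0 + 0\{c}) | (0 | 0 + a.0) :: --a--▸ m5
  m4 = b.(0 | 0 + 0\{c}) | 0 :: --b--▸ m5
  m5 = (0 | 0 + 0\{c}) | 0 :: ·
LTS(Q): 6 reachable states
  n0 = b.(0 | 0 + 0\{c}) | b.(0 | 0 + b.0) :: --b--▸ n1, --b--▸ n2
  n1 = (0 | 0 + 0\{c}) | b.(0 | 0 + b.0) :: --b--▸ n3
  n2 = b.(0 | 0 + 0\{c}) | (0 | 0 + b.0) :: --b--▸ n3, --b--▸ n4
  n3 = (0 | 0 + 0\{c}) | (0 | 0 + b.0) :: --b--▸ n5
  n4 = b.(0 | 0 + 0\{c}) | 0 :: --b--▸ n5
  n5 = (0 | 0 + 0\{c}) | 0 :: ·
Bisimilarity quotient blocks:
  B0 = {m0}
  B1 = {m1}
  B2 = {m3}
  B3 = {m5, n5}
  B4 = {m2}
  B5 = {m4, n3, n4}
  B6 = {n0}
  B7 = {n1, n2}
m0 ∈ B0, n0 ∈ B6 → different blocks

NO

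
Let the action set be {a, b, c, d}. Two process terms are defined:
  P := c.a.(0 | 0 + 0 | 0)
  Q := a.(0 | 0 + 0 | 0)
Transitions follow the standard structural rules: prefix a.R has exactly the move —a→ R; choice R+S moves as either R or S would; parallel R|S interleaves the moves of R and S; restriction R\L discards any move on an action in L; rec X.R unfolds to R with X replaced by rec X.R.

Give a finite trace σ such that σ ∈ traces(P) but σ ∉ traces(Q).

c

Reachable graph of P (3 states):
  p0 = c.a.(0 | 0 + 0 | 0) :: --c--▸ p1
  p1 = a.(0 | 0 + 0 | 0) :: --a--▸ p2
  p2 = 0 | 0 + 0 | 0 :: (no moves)
Reachable graph of Q (2 states):
  q0 = a.(0 | 0 + 0 | 0) :: --a--▸ q1
  q1 = 0 | 0 + 0 | 0 :: (no moves)
Run σ = ⟨c⟩ on P: start {p0}
  after c @ step 1: {p1}
  P completes σ.
Run σ = ⟨c⟩ on Q: start {q0}
  after c @ step 1: no successor for Q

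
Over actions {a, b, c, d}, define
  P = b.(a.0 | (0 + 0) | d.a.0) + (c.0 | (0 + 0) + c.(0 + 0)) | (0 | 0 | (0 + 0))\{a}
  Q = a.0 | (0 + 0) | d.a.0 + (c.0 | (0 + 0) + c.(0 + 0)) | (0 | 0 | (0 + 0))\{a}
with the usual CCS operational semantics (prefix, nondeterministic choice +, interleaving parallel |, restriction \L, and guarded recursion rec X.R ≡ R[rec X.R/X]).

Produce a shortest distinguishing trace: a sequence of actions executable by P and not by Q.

b

LTS(P): 9 reachable states
  p0 = b.(a.0 | (0 + 0) | d.a.0) + (c.0 | (0 + 0) + c.(0 + 0)) | (0 | 0 | (0 + 0))\{a} has moves ··b··> p1, ··c··> p2, ··c··> p3
  p1 = a.0 | (0 + 0) | d.a.0 has moves ··a··> p4, ··d··> p5
  p2 = (0 + 0) | (0 | 0 | (0 + 0))\{a} has moves (no moves)
  p3 = 0 | (0 + 0) | (0 | 0 | (0 + 0))\{a} has moves (no moves)
  p4 = 0 | (0 + 0) | d.a.0 has moves ··d··> p6
  p5 = a.0 | (0 + 0) | a.0 has moves ··a··> p6, ··a··> p7
  p6 = 0 | (0 + 0) | a.0 has moves ··a··> p8
  p7 = a.0 | (0 + 0) | 0 has moves ··a··> p8
  p8 = 0 | (0 + 0) | 0 has moves (no moves)
LTS(Q): 8 reachable states
  q0 = a.0 | (0 + 0) | d.a.0 + (c.0 | (0 + 0) + c.(0 + 0)) | (0 | 0 | (0 + 0))\{a} has moves ··a··> q1, ··c··> q2, ··c··> q3, ··d··> q4
  q1 = 0 | (0 + 0) | d.a.0 has moves ··d··> q5
  q2 = (0 + 0) | (0 | 0 | (0 + 0))\{a} has moves (no moves)
  q3 = 0 | (0 + 0) | (0 | 0 | (0 + 0))\{a} has moves (no moves)
  q4 = a.0 | (0 + 0) | a.0 has moves ··a··> q5, ··a··> q6
  q5 = 0 | (0 + 0) | a.0 has moves ··a··> q7
  q6 = a.0 | (0 + 0) | 0 has moves ··a··> q7
  q7 = 0 | (0 + 0) | 0 has moves (no moves)
Executing b from P (initial set {p0}):
  step 1 (b): {p1}
  P completes σ.
Executing b from Q (initial set {q0}):
  step 1 (b): ∅ (Q stuck)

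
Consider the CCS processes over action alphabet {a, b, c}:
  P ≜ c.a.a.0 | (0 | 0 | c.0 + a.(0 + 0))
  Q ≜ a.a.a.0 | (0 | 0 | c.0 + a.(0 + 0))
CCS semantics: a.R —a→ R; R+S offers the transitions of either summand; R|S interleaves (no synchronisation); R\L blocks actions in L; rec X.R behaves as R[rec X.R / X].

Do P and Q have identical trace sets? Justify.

NO — witness ⟨cc⟩

LTS(P): 12 reachable states
  p0 = c.a.a.0 | (0 | 0 | c.0 + a.(0 + 0)) has moves ··a··> p1, ··c··> p2, ··c··> p3
  p1 = c.a.a.0 | (0 + 0) has moves ··c··> p4
  p2 = a.a.0 | (0 | 0 | c.0 + a.(0 + 0)) has moves ··a··> p4, ··a··> p5, ··c··> p6
  p3 = c.a.a.0 | (0 | 0 | 0) has moves ··c··> p6
  p4 = a.a.0 | (0 + 0) has moves ··a··> p7
  p5 = a.0 | (0 | 0 | c.0 + a.(0 + 0)) has moves ··a··> p7, ··a··> p8, ··c··> p9
  p6 = a.a.0 | (0 | 0 | 0) has moves ··a··> p9
  p7 = a.0 | (0 + 0) has moves ··a··> p10
  p8 = 0 | (0 | 0 | c.0 + a.(0 + 0)) has moves ··a··> p10, ··c··> p11
  p9 = a.0 | (0 | 0 | 0) has moves ··a··> p11
  p10 = 0 | (0 + 0) has moves ·
  p11 = 0 | (0 | 0 | 0) has moves ·
LTS(Q): 12 reachable states
  q0 = a.a.a.0 | (0 | 0 | c.0 + a.(0 + 0)) has moves ··a··> q1, ··a··> q2, ··c··> q3
  q1 = a.a.0 | (0 | 0 | c.0 + a.(0 + 0)) has moves ··a··> q4, ··a··> q5, ··c··> q6
  q2 = a.a.a.0 | (0 + 0) has moves ··a··> q5
  q3 = a.a.a.0 | (0 | 0 | 0) has moves ··a··> q6
  q4 = a.0 | (0 | 0 | c.0 + a.(0 + 0)) has moves ··a··> q7, ··a··> q8, ··c··> q9
  q5 = a.a.0 | (0 + 0) has moves ··a··> q8
  q6 = a.a.0 | (0 | 0 | 0) has moves ··a··> q9
  q7 = 0 | (0 | 0 | c.0 + a.(0 + 0)) has moves ··a··> q10, ··c··> q11
  q8 = a.0 | (0 + 0) has moves ··a··> q10
  q9 = a.0 | (0 | 0 | 0) has moves ··a··> q11
  q10 = 0 | (0 + 0) has moves ·
  q11 = 0 | (0 | 0 | 0) has moves ·
Trace ⟨cc⟩ through P, begin at {p0}:
  step 1 (c): {p2, p3}
  step 2 (c): {p6}
  ✓ P
Trace ⟨cc⟩ through Q, begin at {q0}:
  step 1 (c): {q3}
  step 2 (c): ∅ (Q stuck)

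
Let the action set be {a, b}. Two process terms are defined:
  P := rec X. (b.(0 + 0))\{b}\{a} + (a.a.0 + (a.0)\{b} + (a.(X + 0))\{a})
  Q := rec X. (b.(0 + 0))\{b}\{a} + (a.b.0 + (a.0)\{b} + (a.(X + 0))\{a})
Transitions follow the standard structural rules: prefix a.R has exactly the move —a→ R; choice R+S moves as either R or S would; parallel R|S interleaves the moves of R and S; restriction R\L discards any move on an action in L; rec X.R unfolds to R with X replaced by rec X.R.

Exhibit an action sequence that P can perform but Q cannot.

Reachable graph of P (4 states):
  m0 = rec X. (b.(0 + 0))\{b}\{a} + (a.a.0 + (a.0)\{b} + (a.(X + 0))\{a}) | --a--▸ m1, --a--▸ m2
  m1 = 0\{b} | (no moves)
  m2 = a.0 | --a--▸ m3
  m3 = 0 | (no moves)
Reachable graph of Q (4 states):
  n0 = rec X. (b.(0 + 0))\{b}\{a} + (a.b.0 + (a.0)\{b} + (a.(X + 0))\{a}) | --a--▸ n1, --a--▸ n2
  n1 = 0\{b} | (no moves)
  n2 = b.0 | --b--▸ n3
  n3 = 0 | (no moves)
Trace ⟨aa⟩ through P, begin at {m0}:
  [1] a ⇒ {m1, m2}
  [2] a ⇒ {m3}
  — P admits the full trace.
Trace ⟨aa⟩ through Q, begin at {n0}:
  [1] a ⇒ {n1, n2}
  [2] a ⇒ ∅  — Q cannot continue

aa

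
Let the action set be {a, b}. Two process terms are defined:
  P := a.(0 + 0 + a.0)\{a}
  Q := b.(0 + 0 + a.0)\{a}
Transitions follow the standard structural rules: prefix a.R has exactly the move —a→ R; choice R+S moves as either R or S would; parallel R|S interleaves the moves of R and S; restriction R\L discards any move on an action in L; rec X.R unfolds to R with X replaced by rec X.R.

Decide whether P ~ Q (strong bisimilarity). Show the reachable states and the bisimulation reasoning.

NO

LTS(P): 2 reachable states
  s0 = a.(0 + 0 + a.0)\{a} has moves =a=> s1
  s1 = (0 + 0 + a.0)\{a} has moves ∅
LTS(Q): 2 reachable states
  t0 = b.(0 + 0 + a.0)\{a} has moves =b=> t1
  t1 = (0 + 0 + a.0)\{a} has moves ∅
Bisimilarity quotient blocks:
  B0 = {s0}
  B1 = {s1, t1}
  B2 = {t0}
s0 ∈ B0, t0 ∈ B2 → different blocks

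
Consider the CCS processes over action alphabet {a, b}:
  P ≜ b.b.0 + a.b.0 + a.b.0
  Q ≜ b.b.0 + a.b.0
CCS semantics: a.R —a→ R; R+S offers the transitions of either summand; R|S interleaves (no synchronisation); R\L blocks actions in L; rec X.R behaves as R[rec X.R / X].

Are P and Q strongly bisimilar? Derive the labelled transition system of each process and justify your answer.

LTS(P): 3 reachable states
  s0 = b.b.0 + a.b.0 + a.b.0 | --a--▸ s1, --b--▸ s1
  s1 = b.0 | --b--▸ s2
  s2 = 0 | ∅
LTS(Q): 3 reachable states
  t0 = b.b.0 + a.b.0 | --a--▸ t1, --b--▸ t1
  t1 = b.0 | --b--▸ t2
  t2 = 0 | ∅
Bisimilarity quotient blocks:
  B0 = {s0, t0}
  B1 = {s1, t1}
  B2 = {s2, t2}
s0 ∈ B0, t0 ∈ B0 → same block

P ~ Q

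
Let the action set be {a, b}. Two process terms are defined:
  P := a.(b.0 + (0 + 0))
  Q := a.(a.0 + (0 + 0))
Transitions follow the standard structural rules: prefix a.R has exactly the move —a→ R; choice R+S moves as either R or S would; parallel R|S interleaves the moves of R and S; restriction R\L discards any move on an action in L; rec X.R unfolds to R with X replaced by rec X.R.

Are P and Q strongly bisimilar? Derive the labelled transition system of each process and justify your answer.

P ≁ Q

LTS(P): 3 reachable states
  u0 = a.(b.0 + (0 + 0)) → -a-> u1
  u1 = b.0 + (0 + 0) → -b-> u2
  u2 = 0 → (no moves)
LTS(Q): 3 reachable states
  v0 = a.(a.0 + (0 + 0)) → -a-> v1
  v1 = a.0 + (0 + 0) → -a-> v2
  v2 = 0 → (no moves)
Coarsest stable partition (strong bisimilarity classes):
  B0 = {u0}
  B1 = {u1}
  B2 = {u2, v2}
  B3 = {v0}
  B4 = {v1}
u0 ∈ B0, v0 ∈ B3 → different blocks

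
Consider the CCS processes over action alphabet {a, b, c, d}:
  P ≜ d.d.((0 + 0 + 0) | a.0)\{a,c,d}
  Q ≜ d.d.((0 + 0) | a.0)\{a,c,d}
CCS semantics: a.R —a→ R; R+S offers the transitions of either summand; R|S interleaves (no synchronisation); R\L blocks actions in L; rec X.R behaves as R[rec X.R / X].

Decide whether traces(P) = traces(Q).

Reachable graph of P (3 states):
  m0 = d.d.((0 + 0 + 0) | a.0)\{a,c,d} → -d-> m1
  m1 = d.((0 + 0 + 0) | a.0)\{a,c,d} → -d-> m2
  m2 = ((0 + 0 + 0) | a.0)\{a,c,d} → ·
Reachable graph of Q (3 states):
  n0 = d.d.((0 + 0) | a.0)\{a,c,d} → -d-> n1
  n1 = d.((0 + 0) | a.0)\{a,c,d} → -d-> n2
  n2 = ((0 + 0) | a.0)\{a,c,d} → ·
Bisimilarity quotient blocks:
  B0 = {m0, n0}
  B1 = {m1, n1}
  B2 = {m2, n2}
m0 ∈ B0, n0 ∈ B0 → same block
Bisimilar ⇒ trace-equivalent.

trace-equivalent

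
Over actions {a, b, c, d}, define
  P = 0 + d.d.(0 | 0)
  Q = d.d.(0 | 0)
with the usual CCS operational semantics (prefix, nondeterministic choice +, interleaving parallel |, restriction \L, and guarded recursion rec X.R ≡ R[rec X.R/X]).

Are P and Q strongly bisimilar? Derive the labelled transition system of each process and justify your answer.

LTS(P): 3 reachable states
  p0 = 0 + d.d.(0 | 0) has moves —d→ p1
  p1 = d.(0 | 0) has moves —d→ p2
  p2 = 0 | 0 has moves stopped
LTS(Q): 3 reachable states
  q0 = d.d.(0 | 0) has moves —d→ q1
  q1 = d.(0 | 0) has moves —d→ q2
  q2 = 0 | 0 has moves stopped
Partition-refinement fixed point:
  B0 = {p0, q0}
  B1 = {p1, q1}
  B2 = {p2, q2}
p0 ∈ B0, q0 ∈ B0 → same block

P ~ Q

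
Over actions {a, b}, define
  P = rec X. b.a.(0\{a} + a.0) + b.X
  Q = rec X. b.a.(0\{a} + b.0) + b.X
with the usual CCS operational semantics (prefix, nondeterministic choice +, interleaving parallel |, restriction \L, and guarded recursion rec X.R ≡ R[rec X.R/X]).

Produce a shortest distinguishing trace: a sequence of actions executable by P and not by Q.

baa

LTS(P): 4 reachable states
  s0 = rec X. b.a.(0\{a} + a.0) + b.X has moves =b=> s0, =b=> s1
  s1 = a.(0\{a} + a.0) has moves =a=> s2
  s2 = 0\{a} + a.0 has moves =a=> s3
  s3 = 0 has moves ·
LTS(Q): 4 reachable states
  t0 = rec X. b.a.(0\{a} + b.0) + b.X has moves =b=> t0, =b=> t1
  t1 = a.(0\{a} + b.0) has moves =a=> t2
  t2 = 0\{a} + b.0 has moves =b=> t3
  t3 = 0 has moves ·
Run σ = ⟨baa⟩ on P: start {s0}
  step 1 (b): {s0, s1}
  step 2 (a): {s2}
  step 3 (a): {s3}
  — P admits the full trace.
Run σ = ⟨baa⟩ on Q: start {t0}
  step 1 (b): {t0, t1}
  step 2 (a): {t2}
  step 3 (a): ∅  — Q cannot continue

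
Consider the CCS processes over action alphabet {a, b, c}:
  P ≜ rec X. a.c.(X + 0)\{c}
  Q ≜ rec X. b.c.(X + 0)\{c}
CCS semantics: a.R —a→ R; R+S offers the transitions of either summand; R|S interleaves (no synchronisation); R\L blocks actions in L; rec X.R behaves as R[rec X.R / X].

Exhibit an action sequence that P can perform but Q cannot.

P's transition system — 4 states:
  m0 = rec X. a.c.(X + 0)\{c} has moves ··a··> m1
  m1 = c.((rec X. a.c.(X + 0)\{c}) + 0)\{c} has moves ··c··> m2
  m2 = ((rec X. a.c.(X + 0)\{c}) + 0)\{c} has moves ··a··> m3
  m3 = (c.((rec X. a.c.(X + 0)\{c}) + 0)\{c})\{c} has moves ∅
Q's transition system — 4 states:
  n0 = rec X. b.c.(X + 0)\{c} has moves ··b··> n1
  n1 = c.((rec X. b.c.(X + 0)\{c}) + 0)\{c} has moves ··c··> n2
  n2 = ((rec X. b.c.(X + 0)\{c}) + 0)\{c} has moves ··b··> n3
  n3 = (c.((rec X. b.c.(X + 0)\{c}) + 0)\{c})\{c} has moves ∅
Run σ = ⟨a⟩ on P: start {m0}
  [1] a ⇒ {m1}
  — P admits the full trace.
Run σ = ⟨a⟩ on Q: start {n0}
  [1] a ⇒ ∅ (Q stuck)

a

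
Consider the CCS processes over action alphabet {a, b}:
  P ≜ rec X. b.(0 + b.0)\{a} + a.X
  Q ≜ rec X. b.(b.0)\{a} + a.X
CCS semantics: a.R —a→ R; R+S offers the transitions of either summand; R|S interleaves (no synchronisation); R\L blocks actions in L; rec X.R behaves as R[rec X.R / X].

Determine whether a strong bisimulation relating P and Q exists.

bisimilar

P's transition system — 3 states:
  s0 = rec X. b.(0 + b.0)\{a} + a.X → -a-> s0, -b-> s1
  s1 = (0 + b.0)\{a} → -b-> s2
  s2 = 0\{a} → ·
Q's transition system — 3 states:
  t0 = rec X. b.(b.0)\{a} + a.X → -a-> t0, -b-> t1
  t1 = (b.0)\{a} → -b-> t2
  t2 = 0\{a} → ·
Partition-refinement fixed point:
  B0 = {s0, t0}
  B1 = {s1, t1}
  B2 = {s2, t2}
s0 ∈ B0, t0 ∈ B0 → same block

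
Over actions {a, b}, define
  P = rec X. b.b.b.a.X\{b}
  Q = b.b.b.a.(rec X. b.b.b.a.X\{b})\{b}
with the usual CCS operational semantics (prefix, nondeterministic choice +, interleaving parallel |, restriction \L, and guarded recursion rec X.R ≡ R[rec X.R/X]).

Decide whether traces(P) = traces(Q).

trace-equivalent

LTS(P): 5 reachable states
  u0 = rec X. b.b.b.a.X\{b} → ··b··> u1
  u1 = b.b.a.(rec X. b.b.b.a.X\{b})\{b} → ··b··> u2
  u2 = b.a.(rec X. b.b.b.a.X\{b})\{b} → ··b··> u3
  u3 = a.(rec X. b.b.b.a.X\{b})\{b} → ··a··> u4
  u4 = (rec X. b.b.b.a.X\{b})\{b} → (no moves)
LTS(Q): 5 reachable states
  v0 = b.b.b.a.(rec X. b.b.b.a.X\{b})\{b} → ··b··> v1
  v1 = b.b.a.(rec X. b.b.b.a.X\{b})\{b} → ··b··> v2
  v2 = b.a.(rec X. b.b.b.a.X\{b})\{b} → ··b··> v3
  v3 = a.(rec X. b.b.b.a.X\{b})\{b} → ··a··> v4
  v4 = (rec X. b.b.b.a.X\{b})\{b} → (no moves)
Partition-refinement fixed point:
  B0 = {u0, v0}
  B1 = {u1, v1}
  B2 = {u2, v2}
  B3 = {u3, v3}
  B4 = {u4, v4}
u0 ∈ B0, v0 ∈ B0 → same block
Bisimilar ⇒ trace-equivalent.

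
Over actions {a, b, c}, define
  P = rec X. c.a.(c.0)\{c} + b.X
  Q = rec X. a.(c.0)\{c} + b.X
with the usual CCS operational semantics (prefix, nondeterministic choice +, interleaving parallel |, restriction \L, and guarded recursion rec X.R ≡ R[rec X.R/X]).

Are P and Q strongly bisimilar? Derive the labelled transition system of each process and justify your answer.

P's transition system — 3 states:
  m0 = rec X. c.a.(c.0)\{c} + b.X | ··b··> m0, ··c··> m1
  m1 = a.(c.0)\{c} | ··a··> m2
  m2 = (c.0)\{c} | (no moves)
Q's transition system — 2 states:
  n0 = rec X. a.(c.0)\{c} + b.X | ··a··> n1, ··b··> n0
  n1 = (c.0)\{c} | (no moves)
Coarsest stable partition (strong bisimilarity classes):
  B0 = {m0}
  B1 = {m1}
  B2 = {m2, n1}
  B3 = {n0}
m0 ∈ B0, n0 ∈ B3 → different blocks

not bisimilar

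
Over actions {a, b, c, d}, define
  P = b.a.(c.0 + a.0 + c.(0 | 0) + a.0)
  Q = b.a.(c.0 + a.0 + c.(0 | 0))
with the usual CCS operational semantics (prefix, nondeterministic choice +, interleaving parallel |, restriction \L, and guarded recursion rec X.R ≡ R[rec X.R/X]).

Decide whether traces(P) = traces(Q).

LTS(P): 5 reachable states
  s0 = b.a.(c.0 + a.0 + c.(0 | 0) + a.0) :: --b--▸ s1
  s1 = a.(c.0 + a.0 + c.(0 | 0) + a.0) :: --a--▸ s2
  s2 = c.0 + a.0 + c.(0 | 0) + a.0 :: --a--▸ s3, --c--▸ s3, --c--▸ s4
  s3 = 0 :: stopped
  s4 = 0 | 0 :: stopped
LTS(Q): 5 reachable states
  t0 = b.a.(c.0 + a.0 + c.(0 | 0)) :: --b--▸ t1
  t1 = a.(c.0 + a.0 + c.(0 | 0)) :: --a--▸ t2
  t2 = c.0 + a.0 + c.(0 | 0) :: --a--▸ t3, --c--▸ t3, --c--▸ t4
  t3 = 0 :: stopped
  t4 = 0 | 0 :: stopped
Bisimilarity quotient blocks:
  B0 = {s0, t0}
  B1 = {s1, t1}
  B2 = {s2, t2}
  B3 = {s3, s4, t3, t4}
s0 ∈ B0, t0 ∈ B0 → same block
Bisimilar ⇒ trace-equivalent.

YES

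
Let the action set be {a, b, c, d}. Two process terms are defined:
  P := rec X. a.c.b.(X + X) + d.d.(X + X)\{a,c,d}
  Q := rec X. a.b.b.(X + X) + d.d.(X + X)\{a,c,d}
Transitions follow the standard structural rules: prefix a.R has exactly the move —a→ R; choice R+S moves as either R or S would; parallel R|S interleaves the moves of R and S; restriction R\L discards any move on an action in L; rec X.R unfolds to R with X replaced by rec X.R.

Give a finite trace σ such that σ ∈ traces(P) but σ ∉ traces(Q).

P's transition system — 6 states:
  s0 = rec X. a.c.b.(X + X) + d.d.(X + X)\{a,c,d} | ··a··> s1, ··d··> s2
  s1 = c.b.((rec X. a.c.b.(X + X) + d.d.(X + X)\{a,c,d}) + (rec X. a.c.b.(X + X) + d.d.(X + X)\{a,c,d})) | ··c··> s3
  s2 = d.((rec X. a.c.b.(X + X) + d.d.(X + X)\{a,c,d}) + (rec X. a.c.b.(X + X) + d.d.(X + X)\{a,c,d}))\{a,c,d} | ··d··> s4
  s3 = b.((rec X. a.c.b.(X + X) + d.d.(X + X)\{a,c,d}) + (rec X. a.c.b.(X + X) + d.d.(X + X)\{a,c,d})) | ··b··> s5
  s4 = ((rec X. a.c.b.(X + X) + d.d.(X + X)\{a,c,d}) + (rec X. a.c.b.(X + X) + d.d.(X + X)\{a,c,d}))\{a,c,d} | deadlocked
  s5 = (rec X. a.c.b.(X + X) + d.d.(X + X)\{a,c,d}) + (rec X. a.c.b.(X + X) + d.d.(X + X)\{a,c,d}) | ··a··> s1, ··d··> s2
Q's transition system — 6 states:
  t0 = rec X. a.b.b.(X + X) + d.d.(X + X)\{a,c,d} | ··a··> t1, ··d··> t2
  t1 = b.b.((rec X. a.b.b.(X + X) + d.d.(X + X)\{a,c,d}) + (rec X. a.b.b.(X + X) + d.d.(X + X)\{a,c,d})) | ··b··> t3
  t2 = d.((rec X. a.b.b.(X + X) + d.d.(X + X)\{a,c,d}) + (rec X. a.b.b.(X + X) + d.d.(X + X)\{a,c,d}))\{a,c,d} | ··d··> t4
  t3 = b.((rec X. a.b.b.(X + X) + d.d.(X + X)\{a,c,d}) + (rec X. a.b.b.(X + X) + d.d.(X + X)\{a,c,d})) | ··b··> t5
  t4 = ((rec X. a.b.b.(X + X) + d.d.(X + X)\{a,c,d}) + (rec X. a.b.b.(X + X) + d.d.(X + X)\{a,c,d}))\{a,c,d} | deadlocked
  t5 = (rec X. a.b.b.(X + X) + d.d.(X + X)\{a,c,d}) + (rec X. a.b.b.(X + X) + d.d.(X + X)\{a,c,d}) | ··a··> t1, ··d··> t2
Run σ = ⟨ac⟩ on P: start {s0}
  [1] a ⇒ {s1}
  [2] c ⇒ {s3}
  ✓ P
Run σ = ⟨ac⟩ on Q: start {t0}
  [1] a ⇒ {t1}
  [2] c ⇒ ∅  — Q cannot continue

ac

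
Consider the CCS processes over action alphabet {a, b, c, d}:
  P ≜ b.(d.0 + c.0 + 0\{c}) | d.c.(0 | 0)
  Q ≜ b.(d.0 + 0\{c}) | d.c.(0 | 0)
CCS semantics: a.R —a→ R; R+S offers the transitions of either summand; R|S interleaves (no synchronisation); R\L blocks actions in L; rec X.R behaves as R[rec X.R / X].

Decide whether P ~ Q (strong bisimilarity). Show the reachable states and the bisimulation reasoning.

P's transition system — 9 states:
  s0 = b.(d.0 + c.0 + 0\{c}) | d.c.(0 | 0) :: --b--▸ s1, --d--▸ s2
  s1 = (d.0 + c.0 + 0\{c}) | d.c.(0 | 0) :: --c--▸ s3, --d--▸ s3, --d--▸ s4
  s2 = b.(d.0 + c.0 + 0\{c}) | c.(0 | 0) :: --b--▸ s4, --c--▸ s5
  s3 = 0 | d.c.(0 | 0) :: --d--▸ s6
  s4 = (d.0 + c.0 + 0\{c}) | c.(0 | 0) :: --c--▸ s6, --c--▸ s7, --d--▸ s6
  s5 = b.(d.0 + c.0 + 0\{c}) | (0 | 0) :: --b--▸ s7
  s6 = 0 | c.(0 | 0) :: --c--▸ s8
  s7 = (d.0 + c.0 + 0\{c}) | (0 | 0) :: --c--▸ s8, --d--▸ s8
  s8 = 0 | (0 | 0) :: deadlocked
Q's transition system — 9 states:
  t0 = b.(d.0 + 0\{c}) | d.c.(0 | 0) :: --b--▸ t1, --d--▸ t2
  t1 = (d.0 + 0\{c}) | d.c.(0 | 0) :: --d--▸ t3, --d--▸ t4
  t2 = b.(d.0 + 0\{c}) | c.(0 | 0) :: --b--▸ t3, --c--▸ t5
  t3 = (d.0 + 0\{c}) | c.(0 | 0) :: --c--▸ t6, --d--▸ t7
  t4 = 0 | d.c.(0 | 0) :: --d--▸ t7
  t5 = b.(d.0 + 0\{c}) | (0 | 0) :: --b--▸ t6
  t6 = (d.0 + 0\{c}) | (0 | 0) :: --d--▸ t8
  t7 = 0 | c.(0 | 0) :: --c--▸ t8
  t8 = 0 | (0 | 0) :: deadlocked
Coarsest stable partition (strong bisimilarity classes):
  B0 = {s0}
  B1 = {s2}
  B2 = {s4}
  B3 = {s7}
  B4 = {s8, t8}
  B5 = {s6, t7}
  B6 = {s5}
  B7 = {s1}
  B8 = {s3, t4}
  B9 = {t0}
  B10 = {t1}
  B11 = {t3}
  B12 = {t6}
  B13 = {t2}
  B14 = {t5}
s0 ∈ B0, t0 ∈ B9 → different blocks

NO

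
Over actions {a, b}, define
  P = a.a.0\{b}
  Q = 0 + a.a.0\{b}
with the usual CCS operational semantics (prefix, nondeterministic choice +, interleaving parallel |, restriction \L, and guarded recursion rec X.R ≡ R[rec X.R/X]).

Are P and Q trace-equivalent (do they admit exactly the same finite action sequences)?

trace-equivalent

LTS(P): 3 reachable states
  m0 = a.a.0\{b} ⊢ --a--▸ m1
  m1 = a.0\{b} ⊢ --a--▸ m2
  m2 = 0\{b} ⊢ (no moves)
LTS(Q): 3 reachable states
  n0 = 0 + a.a.0\{b} ⊢ --a--▸ n1
  n1 = a.0\{b} ⊢ --a--▸ n2
  n2 = 0\{b} ⊢ (no moves)
Partition-refinement fixed point:
  B0 = {m0, n0}
  B1 = {m1, n1}
  B2 = {m2, n2}
m0 ∈ B0, n0 ∈ B0 → same block
Bisimilar ⇒ trace-equivalent.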